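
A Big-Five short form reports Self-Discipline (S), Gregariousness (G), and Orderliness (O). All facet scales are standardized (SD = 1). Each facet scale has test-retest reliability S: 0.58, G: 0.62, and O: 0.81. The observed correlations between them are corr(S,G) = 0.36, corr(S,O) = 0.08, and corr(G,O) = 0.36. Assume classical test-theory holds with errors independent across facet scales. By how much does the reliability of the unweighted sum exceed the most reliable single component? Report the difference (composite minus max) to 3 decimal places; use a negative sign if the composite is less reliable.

Var(sum) = 3 + 1.6 = 4.6; true-score variance = 2.01 + 1.6 = 3.61; composite reliability = 0.7848.
Max component reliability = 0.8100.
Difference = 0.7848 − 0.8100 = -0.025.

-0.025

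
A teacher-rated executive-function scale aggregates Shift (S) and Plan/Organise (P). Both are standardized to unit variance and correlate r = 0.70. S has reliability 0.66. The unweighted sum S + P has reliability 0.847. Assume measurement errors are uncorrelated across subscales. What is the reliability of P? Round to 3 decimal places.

Var(S+P) = 2 + 2·0.70 = 3.400.
True-score variance = ρ_S + ρ_P + 2·0.70, so 0.847 = (0.66 + ρ_P + 1.40) / 3.400.
ρ_P = 0.847·3.400 − 0.66 − 1.40 = 0.820.

0.820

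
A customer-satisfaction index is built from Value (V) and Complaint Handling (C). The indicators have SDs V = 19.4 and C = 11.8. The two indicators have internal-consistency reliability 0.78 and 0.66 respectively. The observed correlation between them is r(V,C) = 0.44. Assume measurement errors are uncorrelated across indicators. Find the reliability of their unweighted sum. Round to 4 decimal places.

0.8185

Var(V+C) = 19.4² + 11.8² + 2·[19.4·11.8·0.44] = 515.6 + 201.45 = 717.05.
With uncorrelated errors the cross-covariances are all true-score covariance, so they carry over unchanged; only the diagonal terms shrink to ρᵢσᵢ².
True-score variance = [19.4²·0.78 + 11.8²·0.66] + 201.45 = 385.459 + 201.45 = 586.909.
Reliability = 586.909 / 717.05 = 0.8185.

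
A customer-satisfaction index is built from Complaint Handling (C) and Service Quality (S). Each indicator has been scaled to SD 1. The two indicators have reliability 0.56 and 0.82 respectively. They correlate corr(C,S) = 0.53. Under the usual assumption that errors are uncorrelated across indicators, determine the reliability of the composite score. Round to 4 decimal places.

Var(C+S) = 2 + 2·[0.53] = 2 + 1.06 = 3.06.
Under uncorrelated errors the observed covariances equal the true-score covariances, so only the own-variance terms attenuate.
True-score variance = [0.56 + 0.82] + 1.06 = 1.38 + 1.06 = 2.44.
Reliability = 2.44 / 3.06 = 0.7974.

0.7974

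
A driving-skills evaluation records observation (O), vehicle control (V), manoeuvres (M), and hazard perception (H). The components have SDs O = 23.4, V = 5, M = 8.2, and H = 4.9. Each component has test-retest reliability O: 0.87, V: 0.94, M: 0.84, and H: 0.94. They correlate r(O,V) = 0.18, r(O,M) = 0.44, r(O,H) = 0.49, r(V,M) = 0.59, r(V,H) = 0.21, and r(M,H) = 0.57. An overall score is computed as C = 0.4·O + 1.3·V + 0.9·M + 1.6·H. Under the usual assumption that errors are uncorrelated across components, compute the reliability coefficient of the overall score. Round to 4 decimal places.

Var(C) = 0.4²·23.4² + 1.3²·5² + 0.9²·8.2² + 1.6²·4.9² + 2·[0.52·23.4·5·0.18 + 0.36·23.4·8.2·0.44 + 0.64·23.4·4.9·0.49 + 1.17·5·8.2·0.59 + 2.08·5·4.9·0.21 + 1.44·8.2·4.9·0.57] = 245.79 + 298.572 = 544.362.
Under uncorrelated errors the observed covariances equal the true-score covariances, so only the own-variance terms attenuate.
True-score variance = [0.4²·23.4²·0.87 + 1.3²·5²·0.94 + 0.9²·8.2²·0.84 + 1.6²·4.9²·0.94] + 298.572 = 219.463 + 298.572 = 518.035.
Reliability = 518.035 / 544.362 = 0.9516.

0.9516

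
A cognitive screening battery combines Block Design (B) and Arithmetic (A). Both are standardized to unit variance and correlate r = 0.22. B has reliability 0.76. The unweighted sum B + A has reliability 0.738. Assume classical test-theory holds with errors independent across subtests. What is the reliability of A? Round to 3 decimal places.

0.601

Var(B+A) = 2 + 2·0.22 = 2.440.
True-score variance = ρ_B + ρ_A + 2·0.22, so 0.738 = (0.76 + ρ_A + 0.44) / 2.440.
ρ_A = 0.738·2.440 − 0.76 − 0.44 = 0.601.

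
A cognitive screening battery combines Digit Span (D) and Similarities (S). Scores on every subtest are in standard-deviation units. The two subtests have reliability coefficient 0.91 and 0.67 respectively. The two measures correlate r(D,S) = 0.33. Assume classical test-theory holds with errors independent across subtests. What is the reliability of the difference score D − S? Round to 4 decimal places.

0.6866

Var(D−S) = 1 + 1 − 2·0.33 = 2 − 0.66 = 1.34.
With uncorrelated errors the cross-covariances are all true-score covariance, so they carry over unchanged; only the diagonal terms shrink to ρᵢσᵢ².
True-score variance = [0.91 + 0.67] − 0.66 = 1.58 − 0.66 = 0.92.
Reliability = 0.92 / 1.34 = 0.6866.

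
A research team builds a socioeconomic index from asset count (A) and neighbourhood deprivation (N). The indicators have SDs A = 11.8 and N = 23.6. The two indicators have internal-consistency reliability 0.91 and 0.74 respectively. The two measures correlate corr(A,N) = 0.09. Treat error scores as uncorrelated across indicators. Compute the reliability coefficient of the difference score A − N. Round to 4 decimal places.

Var(A−N) = 11.8² + 23.6² − 2·11.8·23.6·0.09 = 696.2 − 50.1264 = 646.074.
Because errors are independent across components, Cov(Tᵢ,Tⱼ) = Cov(Xᵢ,Xⱼ); the off-diagonal part of the true-score variance is the same as above.
True-score variance = [11.8²·0.91 + 23.6²·0.74] − 50.1264 = 538.859 − 50.1264 = 488.732.
Reliability = 488.732 / 646.074 = 0.7565.

0.7565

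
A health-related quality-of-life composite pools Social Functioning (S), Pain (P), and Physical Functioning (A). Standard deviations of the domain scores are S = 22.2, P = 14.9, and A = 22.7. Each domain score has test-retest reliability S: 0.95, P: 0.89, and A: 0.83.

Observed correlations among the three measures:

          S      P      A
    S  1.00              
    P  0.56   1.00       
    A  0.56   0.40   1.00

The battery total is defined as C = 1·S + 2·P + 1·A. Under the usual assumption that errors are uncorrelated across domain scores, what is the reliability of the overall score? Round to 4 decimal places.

Var(C) = 22.2² + 2²·14.9² + 22.7² + 2·[2·22.2·14.9·0.56 + 22.2·22.7·0.56 + 2·14.9·22.7·0.40] = 1896.17 + 1846.53 = 3742.7.
Because errors are independent across components, Cov(Tᵢ,Tⱼ) = Cov(Xᵢ,Xⱼ); the off-diagonal part of the true-score variance is the same as above.
True-score variance = [22.2²·0.95 + 2²·14.9²·0.89 + 22.7²·0.83] + 1846.53 = 1686.24 + 1846.53 = 3532.77.
Reliability = 3532.77 / 3742.7 = 0.9439.

0.9439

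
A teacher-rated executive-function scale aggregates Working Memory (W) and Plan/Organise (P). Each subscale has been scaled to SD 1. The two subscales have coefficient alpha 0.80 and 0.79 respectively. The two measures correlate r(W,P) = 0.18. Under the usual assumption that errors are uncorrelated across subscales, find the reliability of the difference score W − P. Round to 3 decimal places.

0.750

Var(W−P) = 1 + 1 − 2·0.18 = 2 − 0.36 = 1.64.
With uncorrelated errors the cross-covariances are all true-score covariance, so they carry over unchanged; only the diagonal terms shrink to ρᵢσᵢ².
True-score variance = [0.80 + 0.79] − 0.36 = 1.59 − 0.36 = 1.23.
Reliability = 1.23 / 1.64 = 0.750.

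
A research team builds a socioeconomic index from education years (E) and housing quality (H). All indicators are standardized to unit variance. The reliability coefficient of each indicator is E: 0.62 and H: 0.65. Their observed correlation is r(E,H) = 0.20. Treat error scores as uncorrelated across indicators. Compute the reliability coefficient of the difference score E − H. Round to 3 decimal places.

0.544

Var(E−H) = 1 + 1 − 2·0.20 = 2 − 0.4 = 1.6.
Under uncorrelated errors the observed covariances equal the true-score covariances, so only the own-variance terms attenuate.
True-score variance = [0.62 + 0.65] − 0.4 = 1.27 − 0.4 = 0.87.
Reliability = 0.87 / 1.6 = 0.544.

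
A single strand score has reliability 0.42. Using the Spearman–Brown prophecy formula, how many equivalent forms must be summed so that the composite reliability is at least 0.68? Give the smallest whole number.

k ≥ ρ*(1−ρ₁)/(ρ₁(1−ρ*)) = 0.68·0.58 / (0.42·0.32) = 2.935.
Smallest integer k = 3.

3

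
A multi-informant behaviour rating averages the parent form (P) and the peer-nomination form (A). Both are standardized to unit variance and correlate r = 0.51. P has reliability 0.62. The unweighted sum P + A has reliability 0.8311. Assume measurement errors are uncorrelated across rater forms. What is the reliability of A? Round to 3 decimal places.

Var(P+A) = 2 + 2·0.51 = 3.020.
True-score variance = ρ_P + ρ_A + 2·0.51, so 0.8311 = (0.62 + ρ_A + 1.02) / 3.020.
ρ_A = 0.8311·3.020 − 0.62 − 1.02 = 0.870.

0.870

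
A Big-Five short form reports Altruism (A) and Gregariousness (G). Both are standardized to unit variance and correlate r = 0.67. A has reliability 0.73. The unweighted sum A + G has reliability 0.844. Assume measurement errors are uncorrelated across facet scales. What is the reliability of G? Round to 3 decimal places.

Var(A+G) = 2 + 2·0.67 = 3.340.
True-score variance = ρ_A + ρ_G + 2·0.67, so 0.844 = (0.73 + ρ_G + 1.34) / 3.340.
ρ_G = 0.844·3.340 − 0.73 − 1.34 = 0.749.

0.749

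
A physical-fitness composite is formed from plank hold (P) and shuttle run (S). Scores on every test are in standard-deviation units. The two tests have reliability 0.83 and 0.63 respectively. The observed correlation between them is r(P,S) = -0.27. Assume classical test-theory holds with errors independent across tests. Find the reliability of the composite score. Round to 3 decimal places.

0.630

Var(P+S) = 2 + 2·[(-0.27)] = 2 − 0.54 = 1.46.
Under uncorrelated errors the observed covariances equal the true-score covariances, so only the own-variance terms attenuate.
True-score variance = [0.83 + 0.63] − 0.54 = 1.46 − 0.54 = 0.92.
Reliability = 0.92 / 1.46 = 0.630.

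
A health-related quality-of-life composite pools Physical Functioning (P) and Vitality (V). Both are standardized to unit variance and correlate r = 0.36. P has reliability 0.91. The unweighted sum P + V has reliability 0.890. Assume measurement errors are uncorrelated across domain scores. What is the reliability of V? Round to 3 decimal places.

Var(P+V) = 2 + 2·0.36 = 2.720.
True-score variance = ρ_P + ρ_V + 2·0.36, so 0.890 = (0.91 + ρ_V + 0.72) / 2.720.
ρ_V = 0.890·2.720 − 0.91 − 0.72 = 0.791.

0.791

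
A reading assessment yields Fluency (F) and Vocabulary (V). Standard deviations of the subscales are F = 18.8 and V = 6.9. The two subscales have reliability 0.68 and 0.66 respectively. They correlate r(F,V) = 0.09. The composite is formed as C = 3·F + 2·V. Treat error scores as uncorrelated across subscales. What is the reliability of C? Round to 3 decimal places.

Var(C) = 3²·18.8² + 2²·6.9² + 2·[6·18.8·6.9·0.09] = 3371.4 + 140.098 = 3511.5.
Because errors are independent across components, Cov(Tᵢ,Tⱼ) = Cov(Xᵢ,Xⱼ); the off-diagonal part of the true-score variance is the same as above.
True-score variance = [3²·18.8²·0.68 + 2²·6.9²·0.66] + 140.098 = 2288.74 + 140.098 = 2428.84.
Reliability = 2428.84 / 3511.5 = 0.692.

0.692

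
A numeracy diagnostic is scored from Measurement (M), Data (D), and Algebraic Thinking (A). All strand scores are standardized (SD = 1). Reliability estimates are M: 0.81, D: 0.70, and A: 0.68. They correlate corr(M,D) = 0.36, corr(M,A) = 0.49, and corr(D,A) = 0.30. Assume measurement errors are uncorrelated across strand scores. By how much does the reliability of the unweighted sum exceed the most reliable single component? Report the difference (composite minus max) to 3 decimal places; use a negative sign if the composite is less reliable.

0.037

Var(sum) = 3 + 2.3 = 5.3; true-score variance = 2.19 + 2.3 = 4.49; composite reliability = 0.8472.
Max component reliability = 0.8100.
Difference = 0.8472 − 0.8100 = 0.037.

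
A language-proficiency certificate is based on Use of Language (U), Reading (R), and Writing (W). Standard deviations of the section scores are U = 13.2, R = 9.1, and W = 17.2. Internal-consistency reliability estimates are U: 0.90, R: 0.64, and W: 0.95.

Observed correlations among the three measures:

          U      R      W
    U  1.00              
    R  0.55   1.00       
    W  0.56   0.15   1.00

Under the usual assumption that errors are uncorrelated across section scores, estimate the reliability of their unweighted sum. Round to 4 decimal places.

0.9371

Var(U+R+W) = 13.2² + 9.1² + 17.2² + 2·[13.2·9.1·0.55 + 13.2·17.2·0.56 + 9.1·17.2·0.15] = 552.89 + 433.373 = 986.263.
Because errors are independent across components, Cov(Tᵢ,Tⱼ) = Cov(Xᵢ,Xⱼ); the off-diagonal part of the true-score variance is the same as above.
True-score variance = [13.2²·0.90 + 9.1²·0.64 + 17.2²·0.95] + 433.373 = 490.862 + 433.373 = 924.235.
Reliability = 924.235 / 986.263 = 0.9371.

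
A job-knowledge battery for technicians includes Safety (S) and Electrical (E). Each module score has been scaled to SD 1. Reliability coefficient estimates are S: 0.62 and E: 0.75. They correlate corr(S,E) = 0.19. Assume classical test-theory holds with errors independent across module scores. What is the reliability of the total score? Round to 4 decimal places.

0.7353

Var(S+E) = 2 + 2·[0.19] = 2 + 0.38 = 2.38.
Under uncorrelated errors the observed covariances equal the true-score covariances, so only the own-variance terms attenuate.
True-score variance = [0.62 + 0.75] + 0.38 = 1.37 + 0.38 = 1.75.
Reliability = 1.75 / 2.38 = 0.7353.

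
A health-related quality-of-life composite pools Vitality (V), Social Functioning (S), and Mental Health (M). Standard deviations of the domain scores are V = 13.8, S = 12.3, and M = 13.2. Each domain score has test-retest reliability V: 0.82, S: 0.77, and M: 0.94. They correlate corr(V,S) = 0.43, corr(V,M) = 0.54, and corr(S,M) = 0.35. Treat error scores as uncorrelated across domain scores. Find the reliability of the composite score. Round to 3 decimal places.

Var(V+S+M) = 13.8² + 12.3² + 13.2² + 2·[13.8·12.3·0.43 + 13.8·13.2·0.54 + 12.3·13.2·0.35] = 515.97 + 456.361 = 972.331.
Under uncorrelated errors the observed covariances equal the true-score covariances, so only the own-variance terms attenuate.
True-score variance = [13.8²·0.82 + 12.3²·0.77 + 13.2²·0.94] + 456.361 = 436.44 + 456.361 = 892.801.
Reliability = 892.801 / 972.331 = 0.918.

0.918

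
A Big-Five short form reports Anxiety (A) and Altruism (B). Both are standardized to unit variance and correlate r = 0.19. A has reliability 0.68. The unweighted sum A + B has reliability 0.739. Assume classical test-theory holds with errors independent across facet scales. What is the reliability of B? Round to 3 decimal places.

0.699

Var(A+B) = 2 + 2·0.19 = 2.380.
True-score variance = ρ_A + ρ_B + 2·0.19, so 0.739 = (0.68 + ρ_B + 0.38) / 2.380.
ρ_B = 0.739·2.380 − 0.68 − 0.38 = 0.699.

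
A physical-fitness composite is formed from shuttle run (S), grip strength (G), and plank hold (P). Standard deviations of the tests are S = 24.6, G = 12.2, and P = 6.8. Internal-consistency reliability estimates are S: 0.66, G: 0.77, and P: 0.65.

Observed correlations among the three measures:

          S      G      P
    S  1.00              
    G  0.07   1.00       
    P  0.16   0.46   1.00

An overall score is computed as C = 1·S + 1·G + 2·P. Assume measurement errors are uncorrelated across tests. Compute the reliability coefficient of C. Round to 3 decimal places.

0.754

Var(C) = 24.6² + 12.2² + 2²·6.8² + 2·[24.6·12.2·0.07 + 2·24.6·6.8·0.16 + 2·12.2·6.8·0.46] = 938.96 + 301.722 = 1240.68.
Because errors are independent across components, Cov(Tᵢ,Tⱼ) = Cov(Xᵢ,Xⱼ); the off-diagonal part of the true-score variance is the same as above.
True-score variance = [24.6²·0.66 + 12.2²·0.77 + 2²·6.8²·0.65] + 301.722 = 634.236 + 301.722 = 935.959.
Reliability = 935.959 / 1240.68 = 0.754.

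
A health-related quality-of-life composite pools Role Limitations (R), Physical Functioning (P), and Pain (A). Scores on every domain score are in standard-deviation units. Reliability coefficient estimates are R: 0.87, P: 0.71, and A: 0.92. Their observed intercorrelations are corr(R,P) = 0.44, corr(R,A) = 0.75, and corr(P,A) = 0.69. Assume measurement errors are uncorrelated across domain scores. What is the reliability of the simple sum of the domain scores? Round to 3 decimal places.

0.926

Var(R+P+A) = 3 + 2·[0.44 + 0.75 + 0.69] = 3 + 3.76 = 6.76.
Under uncorrelated errors the observed covariances equal the true-score covariances, so only the own-variance terms attenuate.
True-score variance = [0.87 + 0.71 + 0.92] + 3.76 = 2.5 + 3.76 = 6.26.
Reliability = 6.26 / 6.76 = 0.926.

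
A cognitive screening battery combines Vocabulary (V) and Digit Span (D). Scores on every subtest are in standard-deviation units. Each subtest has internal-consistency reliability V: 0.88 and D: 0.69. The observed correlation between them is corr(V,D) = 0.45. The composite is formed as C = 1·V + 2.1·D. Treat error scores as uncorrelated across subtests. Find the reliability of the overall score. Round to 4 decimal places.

0.7963

Var(C) = 1 + 2.1² + 2·[2.1·0.45] = 5.41 + 1.89 = 7.3.
Because errors are independent across components, Cov(Tᵢ,Tⱼ) = Cov(Xᵢ,Xⱼ); the off-diagonal part of the true-score variance is the same as above.
True-score variance = [0.88 + 2.1²·0.69] + 1.89 = 3.9229 + 1.89 = 5.8129.
Reliability = 5.8129 / 7.3 = 0.7963.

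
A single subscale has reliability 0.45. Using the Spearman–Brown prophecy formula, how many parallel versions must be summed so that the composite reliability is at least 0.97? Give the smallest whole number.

40

k ≥ ρ*(1−ρ₁)/(ρ₁(1−ρ*)) = 0.97·0.55 / (0.45·0.03) = 39.519.
Smallest integer k = 40.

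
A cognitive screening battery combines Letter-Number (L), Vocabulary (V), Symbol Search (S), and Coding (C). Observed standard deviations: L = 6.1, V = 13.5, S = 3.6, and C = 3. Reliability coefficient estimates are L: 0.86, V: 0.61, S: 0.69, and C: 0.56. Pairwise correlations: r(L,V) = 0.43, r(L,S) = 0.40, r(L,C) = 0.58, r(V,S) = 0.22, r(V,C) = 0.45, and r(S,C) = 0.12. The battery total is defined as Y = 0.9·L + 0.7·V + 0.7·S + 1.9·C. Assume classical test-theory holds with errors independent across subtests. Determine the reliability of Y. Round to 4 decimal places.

0.8231

Var(Y) = 0.9²·6.1² + 0.7²·13.5² + 0.7²·3.6² + 1.9²·3² + 2·[0.63·6.1·13.5·0.43 + 0.63·6.1·3.6·0.40 + 1.71·6.1·3·0.58 + 0.49·13.5·3.6·0.22 + 1.33·13.5·3·0.45 + 1.33·3.6·3·0.12] = 158.283 + 154.389 = 312.672.
Because errors are independent across components, Cov(Tᵢ,Tⱼ) = Cov(Xᵢ,Xⱼ); the off-diagonal part of the true-score variance is the same as above.
True-score variance = [0.9²·6.1²·0.86 + 0.7²·13.5²·0.61 + 0.7²·3.6²·0.69 + 1.9²·3²·0.56] + 154.389 = 102.971 + 154.389 = 257.36.
Reliability = 257.36 / 312.672 = 0.8231.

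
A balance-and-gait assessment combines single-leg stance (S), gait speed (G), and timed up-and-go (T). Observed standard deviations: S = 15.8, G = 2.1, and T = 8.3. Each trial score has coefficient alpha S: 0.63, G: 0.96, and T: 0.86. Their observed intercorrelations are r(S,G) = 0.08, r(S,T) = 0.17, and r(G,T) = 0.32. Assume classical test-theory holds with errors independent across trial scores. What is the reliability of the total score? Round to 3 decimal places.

0.734

Var(S+G+T) = 15.8² + 2.1² + 8.3² + 2·[15.8·2.1·0.08 + 15.8·8.3·0.17 + 2.1·8.3·0.32] = 322.94 + 61.0516 = 383.992.
With uncorrelated errors the cross-covariances are all true-score covariance, so they carry over unchanged; only the diagonal terms shrink to ρᵢσᵢ².
True-score variance = [15.8²·0.63 + 2.1²·0.96 + 8.3²·0.86] + 61.0516 = 220.752 + 61.0516 = 281.804.
Reliability = 281.804 / 383.992 = 0.734.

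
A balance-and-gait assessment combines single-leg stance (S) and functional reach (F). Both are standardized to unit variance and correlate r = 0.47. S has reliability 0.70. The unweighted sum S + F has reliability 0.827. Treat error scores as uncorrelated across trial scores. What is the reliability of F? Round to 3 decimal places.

Var(S+F) = 2 + 2·0.47 = 2.940.
True-score variance = ρ_S + ρ_F + 2·0.47, so 0.827 = (0.70 + ρ_F + 0.94) / 2.940.
ρ_F = 0.827·2.940 − 0.70 − 0.94 = 0.791.

0.791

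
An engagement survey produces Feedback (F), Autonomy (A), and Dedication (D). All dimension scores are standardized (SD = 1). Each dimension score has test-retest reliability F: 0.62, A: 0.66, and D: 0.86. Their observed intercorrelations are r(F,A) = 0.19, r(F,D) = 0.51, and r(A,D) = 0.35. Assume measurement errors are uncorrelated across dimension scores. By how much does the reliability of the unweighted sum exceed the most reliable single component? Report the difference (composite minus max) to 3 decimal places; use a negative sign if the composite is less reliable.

-0.029

Var(sum) = 3 + 2.1 = 5.1; true-score variance = 2.14 + 2.1 = 4.24; composite reliability = 0.8314.
Max component reliability = 0.8600.
Difference = 0.8314 − 0.8600 = -0.029.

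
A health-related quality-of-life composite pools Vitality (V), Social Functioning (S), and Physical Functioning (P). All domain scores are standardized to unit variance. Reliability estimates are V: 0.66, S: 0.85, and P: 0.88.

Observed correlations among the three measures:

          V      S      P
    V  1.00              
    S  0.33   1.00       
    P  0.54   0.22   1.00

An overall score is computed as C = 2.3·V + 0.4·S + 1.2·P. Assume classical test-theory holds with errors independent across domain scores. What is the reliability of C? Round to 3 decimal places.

Var(C) = 2.3² + 0.4² + 1.2² + 2·[0.92·0.33 + 2.76·0.54 + 0.48·0.22] = 6.89 + 3.7992 = 10.6892.
Under uncorrelated errors the observed covariances equal the true-score covariances, so only the own-variance terms attenuate.
True-score variance = [2.3²·0.66 + 0.4²·0.85 + 1.2²·0.88] + 3.7992 = 4.8946 + 3.7992 = 8.6938.
Reliability = 8.6938 / 10.6892 = 0.813.

0.813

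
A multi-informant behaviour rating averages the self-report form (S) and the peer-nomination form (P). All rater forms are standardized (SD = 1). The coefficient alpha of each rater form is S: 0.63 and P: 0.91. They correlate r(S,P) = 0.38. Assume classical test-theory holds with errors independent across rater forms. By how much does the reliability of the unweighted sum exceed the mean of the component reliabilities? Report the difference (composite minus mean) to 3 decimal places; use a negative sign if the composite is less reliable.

0.063

Var(sum) = 2 + 0.76 = 2.76; true-score variance = 1.54 + 0.76 = 2.3; composite reliability = 0.8333.
Mean component reliability = 0.7700.
Difference = 0.8333 − 0.7700 = 0.063.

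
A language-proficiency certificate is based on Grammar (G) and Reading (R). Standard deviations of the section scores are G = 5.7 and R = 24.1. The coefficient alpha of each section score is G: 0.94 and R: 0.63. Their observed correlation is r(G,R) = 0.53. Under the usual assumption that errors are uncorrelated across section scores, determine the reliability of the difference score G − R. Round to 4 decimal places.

Var(G−R) = 5.7² + 24.1² − 2·5.7·24.1·0.53 = 613.3 − 145.612 = 467.688.
Because errors are independent across components, Cov(Tᵢ,Tⱼ) = Cov(Xᵢ,Xⱼ); the off-diagonal part of the true-score variance is the same as above.
True-score variance = [5.7²·0.94 + 24.1²·0.63] − 145.612 = 396.451 − 145.612 = 250.839.
Reliability = 250.839 / 467.688 = 0.5363.

0.5363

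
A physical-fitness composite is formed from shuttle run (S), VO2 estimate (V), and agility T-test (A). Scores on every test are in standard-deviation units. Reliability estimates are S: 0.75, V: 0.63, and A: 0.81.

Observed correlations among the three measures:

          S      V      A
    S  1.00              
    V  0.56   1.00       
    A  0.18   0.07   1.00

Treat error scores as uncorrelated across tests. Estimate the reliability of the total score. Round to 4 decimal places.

Var(S+V+A) = 3 + 2·[0.56 + 0.18 + 0.07] = 3 + 1.62 = 4.62.
Because errors are independent across components, Cov(Tᵢ,Tⱼ) = Cov(Xᵢ,Xⱼ); the off-diagonal part of the true-score variance is the same as above.
True-score variance = [0.75 + 0.63 + 0.81] + 1.62 = 2.19 + 1.62 = 3.81.
Reliability = 3.81 / 4.62 = 0.8247.

0.8247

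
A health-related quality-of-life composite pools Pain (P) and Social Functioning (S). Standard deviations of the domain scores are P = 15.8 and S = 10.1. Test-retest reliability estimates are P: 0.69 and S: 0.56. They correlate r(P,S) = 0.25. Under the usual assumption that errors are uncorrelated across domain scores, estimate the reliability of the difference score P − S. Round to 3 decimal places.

0.550

Var(P−S) = 15.8² + 10.1² − 2·15.8·10.1·0.25 = 351.65 − 79.79 = 271.86.
Because errors are independent across components, Cov(Tᵢ,Tⱼ) = Cov(Xᵢ,Xⱼ); the off-diagonal part of the true-score variance is the same as above.
True-score variance = [15.8²·0.69 + 10.1²·0.56] − 79.79 = 229.377 − 79.79 = 149.587.
Reliability = 149.587 / 271.86 = 0.550.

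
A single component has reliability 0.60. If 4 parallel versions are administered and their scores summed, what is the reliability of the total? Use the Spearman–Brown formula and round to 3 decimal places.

ρ_k = kρ / (1 + (k−1)ρ) = 4·0.60 / (1 + 3·0.60) = 2.400 / 2.800 = 0.857.

0.857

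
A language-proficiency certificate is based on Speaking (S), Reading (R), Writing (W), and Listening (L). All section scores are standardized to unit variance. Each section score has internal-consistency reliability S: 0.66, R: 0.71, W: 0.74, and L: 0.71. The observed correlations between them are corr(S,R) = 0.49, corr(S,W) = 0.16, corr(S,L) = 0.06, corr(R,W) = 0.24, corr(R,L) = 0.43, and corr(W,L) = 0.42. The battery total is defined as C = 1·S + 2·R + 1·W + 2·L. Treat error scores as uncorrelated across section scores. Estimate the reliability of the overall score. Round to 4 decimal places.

Var(C) = 1 + 2² + 1 + 2² + 2·[2·0.49 + 0.16 + 2·0.06 + 2·0.24 + 4·0.43 + 2·0.42] = 10 + 8.6 = 18.6.
Under uncorrelated errors the observed covariances equal the true-score covariances, so only the own-variance terms attenuate.
True-score variance = [0.66 + 2²·0.71 + 0.74 + 2²·0.71] + 8.6 = 7.08 + 8.6 = 15.68.
Reliability = 15.68 / 18.6 = 0.8430.

0.8430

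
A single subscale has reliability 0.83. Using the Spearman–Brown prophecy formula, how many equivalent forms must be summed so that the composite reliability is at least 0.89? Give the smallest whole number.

2

k ≥ ρ*(1−ρ₁)/(ρ₁(1−ρ*)) = 0.89·0.17 / (0.83·0.11) = 1.657.
Smallest integer k = 2.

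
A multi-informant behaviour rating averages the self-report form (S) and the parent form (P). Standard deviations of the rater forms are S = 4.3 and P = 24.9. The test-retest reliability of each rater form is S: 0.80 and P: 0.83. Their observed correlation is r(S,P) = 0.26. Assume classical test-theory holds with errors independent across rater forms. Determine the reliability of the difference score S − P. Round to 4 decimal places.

Var(S−P) = 4.3² + 24.9² − 2·4.3·24.9·0.26 = 638.5 − 55.6764 = 582.824.
Because errors are independent across components, Cov(Tᵢ,Tⱼ) = Cov(Xᵢ,Xⱼ); the off-diagonal part of the true-score variance is the same as above.
True-score variance = [4.3²·0.80 + 24.9²·0.83] − 55.6764 = 529.4 − 55.6764 = 473.724.
Reliability = 473.724 / 582.824 = 0.8128.

0.8128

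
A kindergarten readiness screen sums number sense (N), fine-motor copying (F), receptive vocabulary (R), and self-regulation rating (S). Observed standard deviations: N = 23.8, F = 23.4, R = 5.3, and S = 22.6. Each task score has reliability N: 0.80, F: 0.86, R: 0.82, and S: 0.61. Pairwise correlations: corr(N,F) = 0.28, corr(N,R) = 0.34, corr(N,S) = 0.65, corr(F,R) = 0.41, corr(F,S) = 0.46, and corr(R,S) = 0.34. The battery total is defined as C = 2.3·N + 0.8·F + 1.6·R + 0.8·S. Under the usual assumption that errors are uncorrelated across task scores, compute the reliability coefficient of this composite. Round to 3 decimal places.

Var(C) = 2.3²·23.8² + 0.8²·23.4² + 1.6²·5.3² + 0.8²·22.6² + 2·[1.84·23.8·23.4·0.28 + 3.68·23.8·5.3·0.34 + 1.84·23.8·22.6·0.65 + 1.28·23.4·5.3·0.41 + 0.64·23.4·22.6·0.46 + 1.28·5.3·22.6·0.34] = 3745.7 + 2721.92 = 6467.62.
Because errors are independent across components, Cov(Tᵢ,Tⱼ) = Cov(Xᵢ,Xⱼ); the off-diagonal part of the true-score variance is the same as above.
True-score variance = [2.3²·23.8²·0.80 + 0.8²·23.4²·0.86 + 1.6²·5.3²·0.82 + 0.8²·22.6²·0.61] + 2721.92 = 2956.92 + 2721.92 = 5678.84.
Reliability = 5678.84 / 6467.62 = 0.878.

0.878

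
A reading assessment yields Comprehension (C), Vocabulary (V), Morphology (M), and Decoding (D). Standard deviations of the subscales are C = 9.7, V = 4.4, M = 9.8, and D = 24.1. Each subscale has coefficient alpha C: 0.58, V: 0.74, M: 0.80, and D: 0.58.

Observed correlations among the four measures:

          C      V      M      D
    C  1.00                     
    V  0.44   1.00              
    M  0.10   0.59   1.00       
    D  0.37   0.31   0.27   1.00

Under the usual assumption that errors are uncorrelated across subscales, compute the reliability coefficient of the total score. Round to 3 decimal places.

0.757

Var(C+V+M+D) = 9.7² + 4.4² + 9.8² + 24.1² + 2·[9.7·4.4·0.44 + 9.7·9.8·0.10 + 9.7·24.1·0.37 + 4.4·9.8·0.59 + 4.4·24.1·0.31 + 9.8·24.1·0.27] = 790.3 + 473.724 = 1264.02.
Because errors are independent across components, Cov(Tᵢ,Tⱼ) = Cov(Xᵢ,Xⱼ); the off-diagonal part of the true-score variance is the same as above.
True-score variance = [9.7²·0.58 + 4.4²·0.74 + 9.8²·0.80 + 24.1²·0.58] + 473.724 = 482.6 + 473.724 = 956.324.
Reliability = 956.324 / 1264.02 = 0.757.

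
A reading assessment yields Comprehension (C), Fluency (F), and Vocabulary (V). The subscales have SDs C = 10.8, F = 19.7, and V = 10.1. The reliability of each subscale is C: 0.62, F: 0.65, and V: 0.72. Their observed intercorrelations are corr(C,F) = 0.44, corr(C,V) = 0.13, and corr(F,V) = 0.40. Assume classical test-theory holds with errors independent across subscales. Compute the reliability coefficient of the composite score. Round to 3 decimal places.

0.787

Var(C+F+V) = 10.8² + 19.7² + 10.1² + 2·[10.8·19.7·0.44 + 10.8·10.1·0.13 + 19.7·10.1·0.40] = 606.74 + 374.766 = 981.506.
Because errors are independent across components, Cov(Tᵢ,Tⱼ) = Cov(Xᵢ,Xⱼ); the off-diagonal part of the true-score variance is the same as above.
True-score variance = [10.8²·0.62 + 19.7²·0.65 + 10.1²·0.72] + 374.766 = 398.023 + 374.766 = 772.788.
Reliability = 772.788 / 981.506 = 0.787.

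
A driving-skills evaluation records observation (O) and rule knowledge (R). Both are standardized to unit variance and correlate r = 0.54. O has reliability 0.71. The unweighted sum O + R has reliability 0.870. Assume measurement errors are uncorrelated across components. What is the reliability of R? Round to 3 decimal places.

Var(O+R) = 2 + 2·0.54 = 3.080.
True-score variance = ρ_O + ρ_R + 2·0.54, so 0.870 = (0.71 + ρ_R + 1.08) / 3.080.
ρ_R = 0.870·3.080 − 0.71 − 1.08 = 0.890.

0.890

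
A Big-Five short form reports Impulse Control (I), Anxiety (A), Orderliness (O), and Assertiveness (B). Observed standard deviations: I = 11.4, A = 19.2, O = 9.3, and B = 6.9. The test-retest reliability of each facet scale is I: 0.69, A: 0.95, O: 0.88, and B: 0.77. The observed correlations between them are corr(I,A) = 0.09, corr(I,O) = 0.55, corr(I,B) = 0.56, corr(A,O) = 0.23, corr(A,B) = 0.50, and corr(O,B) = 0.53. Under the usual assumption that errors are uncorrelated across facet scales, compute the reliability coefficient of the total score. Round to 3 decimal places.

Var(I+A+O+B) = 11.4² + 19.2² + 9.3² + 6.9² + 2·[11.4·19.2·0.09 + 11.4·9.3·0.55 + 11.4·6.9·0.56 + 19.2·9.3·0.23 + 19.2·6.9·0.50 + 9.3·6.9·0.53] = 632.7 + 526.757 = 1159.46.
Under uncorrelated errors the observed covariances equal the true-score covariances, so only the own-variance terms attenuate.
True-score variance = [11.4²·0.69 + 19.2²·0.95 + 9.3²·0.88 + 6.9²·0.77] + 526.757 = 552.651 + 526.757 = 1079.41.
Reliability = 1079.41 / 1159.46 = 0.931.

0.931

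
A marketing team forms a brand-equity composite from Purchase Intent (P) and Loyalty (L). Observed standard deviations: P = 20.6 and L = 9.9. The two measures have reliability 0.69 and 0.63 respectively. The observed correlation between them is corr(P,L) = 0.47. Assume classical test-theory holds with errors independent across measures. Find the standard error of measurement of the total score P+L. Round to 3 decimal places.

12.954

Var(total) = 522.37 + 191.704 = 714.074.
True-score variance = 354.555 + 191.704 = 546.258, so reliability = 0.7650.
Error variance = 714.074 − 546.258 = 167.815; SEM = √167.815 = 12.954.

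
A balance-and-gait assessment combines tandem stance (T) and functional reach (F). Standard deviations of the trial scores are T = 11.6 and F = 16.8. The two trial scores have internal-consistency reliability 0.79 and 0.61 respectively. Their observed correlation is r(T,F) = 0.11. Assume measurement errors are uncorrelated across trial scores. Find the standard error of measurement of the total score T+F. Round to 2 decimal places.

11.76

Var(total) = 416.8 + 42.8736 = 459.674.
True-score variance = 278.469 + 42.8736 = 321.342, so reliability = 0.6991.
Error variance = 459.674 − 321.342 = 138.331; SEM = √138.331 = 11.76.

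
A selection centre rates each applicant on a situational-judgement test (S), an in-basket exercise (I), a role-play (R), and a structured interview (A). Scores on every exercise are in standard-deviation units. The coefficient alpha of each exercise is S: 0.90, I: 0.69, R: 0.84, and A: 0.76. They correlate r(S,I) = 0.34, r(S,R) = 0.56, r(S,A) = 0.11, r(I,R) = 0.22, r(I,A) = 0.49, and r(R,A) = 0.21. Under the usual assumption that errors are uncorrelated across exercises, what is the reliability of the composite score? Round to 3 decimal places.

0.897

Var(S+I+R+A) = 4 + 2·[0.34 + 0.56 + 0.11 + 0.22 + 0.49 + 0.21] = 4 + 3.86 = 7.86.
Because errors are independent across components, Cov(Tᵢ,Tⱼ) = Cov(Xᵢ,Xⱼ); the off-diagonal part of the true-score variance is the same as above.
True-score variance = [0.90 + 0.69 + 0.84 + 0.76] + 3.86 = 3.19 + 3.86 = 7.05.
Reliability = 7.05 / 7.86 = 0.897.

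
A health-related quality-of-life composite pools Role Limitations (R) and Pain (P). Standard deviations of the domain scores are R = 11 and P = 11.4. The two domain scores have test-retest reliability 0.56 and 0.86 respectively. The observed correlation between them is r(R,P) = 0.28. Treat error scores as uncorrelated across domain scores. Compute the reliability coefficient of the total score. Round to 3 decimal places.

Var(R+P) = 11² + 11.4² + 2·[11·11.4·0.28] = 250.96 + 70.224 = 321.184.
Under uncorrelated errors the observed covariances equal the true-score covariances, so only the own-variance terms attenuate.
True-score variance = [11²·0.56 + 11.4²·0.86] + 70.224 = 179.526 + 70.224 = 249.75.
Reliability = 249.75 / 321.184 = 0.778.

0.778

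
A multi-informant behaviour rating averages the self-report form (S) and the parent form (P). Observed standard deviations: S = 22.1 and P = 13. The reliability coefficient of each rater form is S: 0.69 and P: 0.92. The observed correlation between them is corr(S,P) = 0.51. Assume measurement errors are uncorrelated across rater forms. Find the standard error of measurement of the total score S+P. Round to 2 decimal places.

Var(total) = 657.41 + 293.046 = 950.456.
True-score variance = 492.483 + 293.046 = 785.529, so reliability = 0.8265.
Error variance = 950.456 − 785.529 = 164.927; SEM = √164.927 = 12.84.

12.84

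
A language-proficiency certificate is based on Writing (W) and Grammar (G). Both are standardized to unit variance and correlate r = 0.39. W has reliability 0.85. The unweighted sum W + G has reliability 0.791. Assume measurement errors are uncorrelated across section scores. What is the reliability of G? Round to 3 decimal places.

Var(W+G) = 2 + 2·0.39 = 2.780.
True-score variance = ρ_W + ρ_G + 2·0.39, so 0.791 = (0.85 + ρ_G + 0.78) / 2.780.
ρ_G = 0.791·2.780 − 0.85 − 0.78 = 0.569.

0.569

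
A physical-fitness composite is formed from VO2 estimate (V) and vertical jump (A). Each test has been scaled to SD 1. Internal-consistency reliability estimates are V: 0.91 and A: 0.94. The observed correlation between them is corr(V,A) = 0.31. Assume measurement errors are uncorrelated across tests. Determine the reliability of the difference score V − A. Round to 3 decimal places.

0.891

Var(V−A) = 1 + 1 − 2·0.31 = 2 − 0.62 = 1.38.
With uncorrelated errors the cross-covariances are all true-score covariance, so they carry over unchanged; only the diagonal terms shrink to ρᵢσᵢ².
True-score variance = [0.91 + 0.94] − 0.62 = 1.85 − 0.62 = 1.23.
Reliability = 1.23 / 1.38 = 0.891.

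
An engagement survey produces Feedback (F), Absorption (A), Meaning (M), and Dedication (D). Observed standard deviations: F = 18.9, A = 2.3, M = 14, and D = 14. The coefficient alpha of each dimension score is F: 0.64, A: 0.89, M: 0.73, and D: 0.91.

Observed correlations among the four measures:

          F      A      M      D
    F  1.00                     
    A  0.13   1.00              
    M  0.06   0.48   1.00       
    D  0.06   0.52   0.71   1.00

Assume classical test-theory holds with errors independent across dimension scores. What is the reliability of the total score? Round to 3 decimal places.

0.830

Var(F+A+M+D) = 18.9² + 2.3² + 14² + 14² + 2·[18.9·2.3·0.13 + 18.9·14·0.06 + 18.9·14·0.06 + 2.3·14·0.48 + 2.3·14·0.52 + 14·14·0.71] = 754.5 + 417.526 = 1172.03.
With uncorrelated errors the cross-covariances are all true-score covariance, so they carry over unchanged; only the diagonal terms shrink to ρᵢσᵢ².
True-score variance = [18.9²·0.64 + 2.3²·0.89 + 14²·0.73 + 14²·0.91] + 417.526 = 554.762 + 417.526 = 972.289.
Reliability = 972.289 / 1172.03 = 0.830.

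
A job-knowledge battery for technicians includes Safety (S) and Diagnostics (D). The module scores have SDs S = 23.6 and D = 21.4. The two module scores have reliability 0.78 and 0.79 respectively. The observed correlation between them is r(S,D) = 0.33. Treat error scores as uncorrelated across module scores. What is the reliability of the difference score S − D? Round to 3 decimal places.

0.679

Var(S−D) = 23.6² + 21.4² − 2·23.6·21.4·0.33 = 1014.92 − 333.326 = 681.594.
Because errors are independent across components, Cov(Tᵢ,Tⱼ) = Cov(Xᵢ,Xⱼ); the off-diagonal part of the true-score variance is the same as above.
True-score variance = [23.6²·0.78 + 21.4²·0.79] − 333.326 = 796.217 − 333.326 = 462.891.
Reliability = 462.891 / 681.594 = 0.679.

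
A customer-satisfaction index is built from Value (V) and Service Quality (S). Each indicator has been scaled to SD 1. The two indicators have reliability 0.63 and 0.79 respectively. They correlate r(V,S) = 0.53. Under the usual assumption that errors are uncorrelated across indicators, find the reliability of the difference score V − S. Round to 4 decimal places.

0.3830

Var(V−S) = 1 + 1 − 2·0.53 = 2 − 1.06 = 0.94.
Because errors are independent across components, Cov(Tᵢ,Tⱼ) = Cov(Xᵢ,Xⱼ); the off-diagonal part of the true-score variance is the same as above.
True-score variance = [0.63 + 0.79] − 1.06 = 1.42 − 1.06 = 0.36.
Reliability = 0.36 / 0.94 = 0.3830.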